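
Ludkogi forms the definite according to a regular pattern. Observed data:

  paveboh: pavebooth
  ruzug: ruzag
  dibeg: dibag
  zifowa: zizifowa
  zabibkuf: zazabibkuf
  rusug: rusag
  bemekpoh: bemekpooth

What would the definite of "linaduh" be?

linaduoth

rusug and zabibkuf both have last vowel 'u' yet inflect differently (rusag, zazabibkuf), so the last vowel is not what conditions the rule; the final letter is.
"linaduh" ends in -h. The stems ending in -h (paveboh → pavebooth, bemekpoh → bemekpooth) drop the final letter and add -oth.
The other patterns: stems ending in -g change the last vowel to 'a'; stems ending in -a or -f repeat the first consonant+vowel as a prefix.
So linaduh → linaduoth.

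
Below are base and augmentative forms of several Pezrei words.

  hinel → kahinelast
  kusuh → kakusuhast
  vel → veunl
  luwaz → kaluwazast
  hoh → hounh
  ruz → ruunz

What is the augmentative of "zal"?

zaunl

"zal" has 1 vowel. The stems with 1 vowel (ruz → ruunz, hoh → hounh, vel → veunl) insert -un- after the first vowel.
The other pattern: stems with 2 vowels add ka- … -ast around the stem.
So zal → zaunl.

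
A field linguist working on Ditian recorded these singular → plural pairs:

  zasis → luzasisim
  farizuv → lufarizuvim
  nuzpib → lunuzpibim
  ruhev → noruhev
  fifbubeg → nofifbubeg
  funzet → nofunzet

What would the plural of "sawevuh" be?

"sawevuh" has last vowel 'u'. The one such stem in the data (farizuv → lufarizuvim) adds lu- … -im around the stem, so the same rule applies.
The other pattern: stems whose last vowel is 'e' add the prefix no-.
So sawevuh → lusawevuhim.

lusawevuhim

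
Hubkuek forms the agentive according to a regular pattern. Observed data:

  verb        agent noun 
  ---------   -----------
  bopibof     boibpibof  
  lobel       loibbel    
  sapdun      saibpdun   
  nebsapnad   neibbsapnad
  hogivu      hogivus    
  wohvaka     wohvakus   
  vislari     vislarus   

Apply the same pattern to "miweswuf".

miibweswuf

sapdun and hogivu both have last vowel 'u' yet inflect differently (saibpdun, hogivus), so the last vowel is not what conditions the rule; whether the stem ends in a vowel or a consonant is.
"miweswuf" ends in a consonant. The stems ending in a consonant (bopibof → boibpibof, lobel → loibbel, sapdun → saibpdun) insert -ib- after the first vowel.
So miweswuf → miibweswuf.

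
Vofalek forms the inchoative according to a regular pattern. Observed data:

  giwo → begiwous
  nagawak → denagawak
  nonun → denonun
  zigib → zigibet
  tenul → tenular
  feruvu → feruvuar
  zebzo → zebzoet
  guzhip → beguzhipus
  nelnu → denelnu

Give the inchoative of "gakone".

begakoneus

giwo and zebzo both end in -o yet inflect differently (begiwous, zebzoet), so the final letter is not what conditions the rule; the first letter is.
"gakone" begins with g-. The stems beginning with g- (guzhip → beguzhipus, giwo → begiwous) add be- … -us around the stem.
So gakone → begakoneus.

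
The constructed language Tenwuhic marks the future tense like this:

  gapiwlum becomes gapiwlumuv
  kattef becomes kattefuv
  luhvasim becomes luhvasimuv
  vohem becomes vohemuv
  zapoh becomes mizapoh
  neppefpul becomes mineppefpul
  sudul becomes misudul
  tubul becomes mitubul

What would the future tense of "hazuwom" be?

gapiwlum and neppefpul both have last vowel 'u' yet inflect differently (gapiwlumuv, mineppefpul), so the last vowel is not what conditions the rule; the final letter is.
"hazuwom" ends in -m. The stems ending in -m (gapiwlum → gapiwlumuv, luhvasim → luhvasimuv, vohem → vohemuv) add -uv.
The other pattern: stems ending in -h or -l add the prefix mi-.
So hazuwom → hazuwomuv.

hazuwomuv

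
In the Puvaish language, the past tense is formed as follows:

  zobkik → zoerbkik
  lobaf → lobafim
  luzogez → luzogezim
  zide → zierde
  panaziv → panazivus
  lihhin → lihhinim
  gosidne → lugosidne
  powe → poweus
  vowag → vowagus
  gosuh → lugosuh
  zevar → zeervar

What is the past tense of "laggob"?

"laggob" begins with l-. The stems beginning with l- (luzogez → luzogezim, lihhin → lihhinim, lobaf → lobafim) add -im.
So laggob → laggobim.

laggobim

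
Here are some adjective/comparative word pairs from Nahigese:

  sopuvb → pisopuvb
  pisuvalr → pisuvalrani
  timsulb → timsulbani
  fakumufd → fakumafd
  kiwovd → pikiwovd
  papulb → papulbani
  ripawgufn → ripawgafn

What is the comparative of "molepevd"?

pimolepevd

fakumufd and kiwovd both end in -d yet inflect differently (fakumafd, pikiwovd), so the final letter is not what conditions the rule; the second-to-last letter is.
"molepevd" has second-to-last letter 'v'. The stems whose second-to-last letter is 'v' (sopuvb → pisopuvb, kiwovd → pikiwovd) add the prefix pi-.
So molepevd → pimolepevd.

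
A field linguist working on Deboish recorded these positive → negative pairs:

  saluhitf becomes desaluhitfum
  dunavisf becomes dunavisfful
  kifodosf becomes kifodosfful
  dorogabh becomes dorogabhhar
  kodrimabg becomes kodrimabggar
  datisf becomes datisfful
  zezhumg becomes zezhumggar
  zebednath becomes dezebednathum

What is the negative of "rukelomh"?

dorogabh and zebednath both end in -h yet inflect differently (dorogabhhar, dezebednathum), so the final letter is not what conditions the rule; the second-to-last letter is.
"rukelomh" has second-to-last letter 'm'. The one such stem in the data (zezhumg → zezhumggar) doubles the final consonant and adds -ar (as do dorogabh, kodrimabg), so the same rule applies.
The other patterns: stems whose second-to-last letter is 's' double the final consonant and add -ul; stems whose second-to-last letter is 't' add de- … -um around the stem.
So rukelomh → rukelomhhar.

rukelomhhar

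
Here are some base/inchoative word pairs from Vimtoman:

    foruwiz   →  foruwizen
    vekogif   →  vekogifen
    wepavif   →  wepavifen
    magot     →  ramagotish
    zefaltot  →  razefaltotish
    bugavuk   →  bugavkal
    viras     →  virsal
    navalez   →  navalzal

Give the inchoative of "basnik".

basniken

"basnik" has last vowel 'i'. The stems whose last vowel is 'i' (foruwiz → foruwizen, vekogif → vekogifen, wepavif → wepavifen) add -en.
So basnik → basniken.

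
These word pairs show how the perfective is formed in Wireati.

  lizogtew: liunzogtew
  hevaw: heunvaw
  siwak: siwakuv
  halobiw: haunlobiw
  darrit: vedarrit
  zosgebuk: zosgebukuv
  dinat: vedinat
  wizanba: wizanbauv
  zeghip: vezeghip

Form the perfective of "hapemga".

hapemgauv

wizanba and hevaw both have last vowel 'a' yet inflect differently (wizanbauv, heunvaw), so the last vowel is not what conditions the rule; the final letter is.
"hapemga" ends in -a. The one such stem in the data (wizanba → wizanbauv) adds -uv, so the same rule applies.
So hapemga → hapemgauv.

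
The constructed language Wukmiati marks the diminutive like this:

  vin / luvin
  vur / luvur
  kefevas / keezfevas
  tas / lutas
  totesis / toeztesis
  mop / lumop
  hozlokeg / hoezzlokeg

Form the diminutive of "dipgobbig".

"dipgobbig" has 3 vowels. The stems with 3 vowels (kefevas → keezfevas, hozlokeg → hoezzlokeg, totesis → toeztesis) insert -ez- after the first vowel.
So dipgobbig → diezpgobbig.

diezpgobbig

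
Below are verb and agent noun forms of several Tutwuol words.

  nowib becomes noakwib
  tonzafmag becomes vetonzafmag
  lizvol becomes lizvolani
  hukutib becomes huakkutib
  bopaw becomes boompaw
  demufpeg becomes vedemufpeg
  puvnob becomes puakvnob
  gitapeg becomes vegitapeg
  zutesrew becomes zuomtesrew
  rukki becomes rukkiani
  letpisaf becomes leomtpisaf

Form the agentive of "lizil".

zutesrew and demufpeg both have last vowel 'e' yet inflect differently (zuomtesrew, vedemufpeg), so the last vowel is not what conditions the rule; the final letter is.
"lizil" ends in -l. The one such stem in the data (lizvol → lizvolani) adds -ani, so the same rule applies.
The other patterns: stems ending in -b insert -ak- after the first vowel; stems ending in -f or -w insert -om- after the first vowel; stems ending in -g add the prefix ve-.
So lizil → lizilani.

lizilani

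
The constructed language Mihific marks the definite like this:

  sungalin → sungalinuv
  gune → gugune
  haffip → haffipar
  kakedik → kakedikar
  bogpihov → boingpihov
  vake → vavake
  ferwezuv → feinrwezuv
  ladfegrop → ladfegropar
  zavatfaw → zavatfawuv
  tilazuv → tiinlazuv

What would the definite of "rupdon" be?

rupdonuv

haffip and sungalin both have last vowel 'i' yet inflect differently (haffipar, sungalinuv), so the last vowel is not what conditions the rule; the final letter is.
"rupdon" ends in -n. The one such stem in the data (sungalin → sungalinuv) adds -uv, so the same rule applies.
So rupdon → rupdonuv.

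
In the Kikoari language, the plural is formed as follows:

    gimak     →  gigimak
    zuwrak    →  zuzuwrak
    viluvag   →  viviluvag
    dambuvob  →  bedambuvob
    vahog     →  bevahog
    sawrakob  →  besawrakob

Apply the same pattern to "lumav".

lulumav

viluvag and vahog both end in -g yet inflect differently (viviluvag, bevahog), so the final letter is not what conditions the rule; the last vowel is.
"lumav" has last vowel 'a'. The stems whose last vowel is 'a' (gimak → gigimak, zuwrak → zuzuwrak, viluvag → viviluvag) repeat the first consonant+vowel as a prefix.
So lumav → lulumav.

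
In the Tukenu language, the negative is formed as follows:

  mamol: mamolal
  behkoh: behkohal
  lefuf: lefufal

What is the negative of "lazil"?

lazilal

Every pair shown (mamol → mamolal, behkoh → behkohal, lefuf → lefufal) follows the same rule: add -al.
So lazil → lazilal.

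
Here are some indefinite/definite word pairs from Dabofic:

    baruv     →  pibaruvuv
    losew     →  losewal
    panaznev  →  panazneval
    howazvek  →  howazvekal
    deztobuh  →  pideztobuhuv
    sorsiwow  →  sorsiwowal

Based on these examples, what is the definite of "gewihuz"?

pigewihuzuv

"gewihuz" has last vowel 'u'. The stems whose last vowel is 'u' (deztobuh → pideztobuhuv, baruv → pibaruvuv) add pi- … -uv around the stem.
The other pattern: stems whose last vowel is 'e' or 'o' add -al.
So gewihuz → pigewihuzuv.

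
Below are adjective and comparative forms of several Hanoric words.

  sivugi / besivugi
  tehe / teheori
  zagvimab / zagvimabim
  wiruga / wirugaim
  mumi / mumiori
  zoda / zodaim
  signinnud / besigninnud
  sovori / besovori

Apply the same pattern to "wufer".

wuferim

sovori and mumi both end in -i yet inflect differently (besovori, mumiori), so the final letter is not what conditions the rule; the first letter is.
"wufer" begins with w-. The one such stem in the data (wiruga → wirugaim) adds -im, so the same rule applies.
The other patterns: stems beginning with s- add the prefix be-; stems beginning with m- or t- add -ori.
So wufer → wuferim.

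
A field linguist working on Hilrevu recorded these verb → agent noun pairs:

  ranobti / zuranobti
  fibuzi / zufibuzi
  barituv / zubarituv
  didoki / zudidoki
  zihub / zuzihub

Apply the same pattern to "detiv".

zudetiv

Every pair shown (ranobti → zuranobti, fibuzi → zufibuzi, barituv → zubarituv, …) follows the same rule: add the prefix zu-.
So detiv → zudetiv.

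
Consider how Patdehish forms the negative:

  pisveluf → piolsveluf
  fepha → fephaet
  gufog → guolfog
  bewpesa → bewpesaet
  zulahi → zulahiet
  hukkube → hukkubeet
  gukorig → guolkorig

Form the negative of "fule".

gukorig and zulahi both have last vowel 'i' yet inflect differently (guolkorig, zulahiet), so the last vowel is not what conditions the rule; whether the stem ends in a vowel or a consonant is.
"fule" ends in a vowel. The stems ending in a vowel (zulahi → zulahiet, fepha → fephaet, hukkube → hukkubeet) add -et.
The other pattern: stems ending in a consonant insert -ol- after the first vowel.
So fule → fuleet.

fuleet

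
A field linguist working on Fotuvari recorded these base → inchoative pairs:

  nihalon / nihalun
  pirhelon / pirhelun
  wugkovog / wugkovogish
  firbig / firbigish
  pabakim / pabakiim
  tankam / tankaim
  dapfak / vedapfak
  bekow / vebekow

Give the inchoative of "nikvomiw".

venikvomiw

nihalon and wugkovog both have last vowel 'o' yet inflect differently (nihalun, wugkovogish), so the last vowel is not what conditions the rule; the final letter is.
"nikvomiw" ends in -w. The one such stem in the data (bekow → vebekow) adds the prefix ve-, so the same rule applies.
So nikvomiw → venikvomiw.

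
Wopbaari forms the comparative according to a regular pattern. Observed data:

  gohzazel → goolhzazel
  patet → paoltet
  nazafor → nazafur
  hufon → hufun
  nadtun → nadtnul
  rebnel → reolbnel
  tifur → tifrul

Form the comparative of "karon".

tifur and nazafor both end in -r yet inflect differently (tifrul, nazafur), so the final letter is not what conditions the rule; the last vowel is.
"karon" has last vowel 'o'. The stems whose last vowel is 'o' (nazafor → nazafur, hufon → hufun) change the last vowel to 'u'.
The other patterns: stems whose last vowel is 'u' delete the last vowel and add -ul; stems whose last vowel is 'e' insert -ol- after the first vowel.
So karon → karun.

karun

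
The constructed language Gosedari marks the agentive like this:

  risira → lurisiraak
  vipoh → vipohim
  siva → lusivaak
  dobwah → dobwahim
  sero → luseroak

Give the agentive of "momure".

lumomureak

dobwah and risira both have last vowel 'a' yet inflect differently (dobwahim, lurisiraak), so the last vowel is not what conditions the rule; whether the stem ends in a vowel or a consonant is.
"momure" ends in a vowel. The stems ending in a vowel (risira → lurisiraak, siva → lusivaak, sero → luseroak) add lu- … -ak around the stem.
So momure → lumomureak.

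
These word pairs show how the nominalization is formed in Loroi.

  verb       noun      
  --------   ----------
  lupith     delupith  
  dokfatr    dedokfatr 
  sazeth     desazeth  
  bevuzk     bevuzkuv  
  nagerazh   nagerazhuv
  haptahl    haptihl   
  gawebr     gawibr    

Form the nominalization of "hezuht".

heziht

lupith and nagerazh both end in -h yet inflect differently (delupith, nagerazhuv), so the final letter is not what conditions the rule; the second-to-last letter is.
"hezuht" has second-to-last letter 'h'. The one such stem in the data (haptahl → haptihl) changes the last vowel to 'i' (as does gawebr), so the same rule applies.
The other patterns: stems whose second-to-last letter is 't' add the prefix de-; stems whose second-to-last letter is 'z' add -uv.
So hezuht → heziht.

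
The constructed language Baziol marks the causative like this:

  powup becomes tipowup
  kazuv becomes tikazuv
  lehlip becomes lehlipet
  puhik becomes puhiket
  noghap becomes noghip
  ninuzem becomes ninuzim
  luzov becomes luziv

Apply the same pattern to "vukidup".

tivukidup

"vukidup" has last vowel 'u'. The stems whose last vowel is 'u' (powup → tipowup, kazuv → tikazuv) add the prefix ti-.
The other patterns: stems whose last vowel is 'i' add -et; stems whose last vowel is 'a', 'e' or 'o' change the last vowel to 'i'.
So vukidup → tivukidup.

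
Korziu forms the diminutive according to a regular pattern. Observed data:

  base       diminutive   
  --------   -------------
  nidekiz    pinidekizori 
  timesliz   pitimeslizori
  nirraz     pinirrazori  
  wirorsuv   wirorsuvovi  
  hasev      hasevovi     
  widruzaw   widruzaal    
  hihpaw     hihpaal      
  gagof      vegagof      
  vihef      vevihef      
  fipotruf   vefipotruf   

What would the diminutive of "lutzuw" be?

"lutzuw" ends in -w. The stems ending in -w (widruzaw → widruzaal, hihpaw → hihpaal) drop the final letter and add -al.
The other patterns: stems ending in -z add pi- … -ori around the stem; stems ending in -v add -ovi; stems ending in -f add the prefix ve-.
So lutzuw → lutzual.

lutzual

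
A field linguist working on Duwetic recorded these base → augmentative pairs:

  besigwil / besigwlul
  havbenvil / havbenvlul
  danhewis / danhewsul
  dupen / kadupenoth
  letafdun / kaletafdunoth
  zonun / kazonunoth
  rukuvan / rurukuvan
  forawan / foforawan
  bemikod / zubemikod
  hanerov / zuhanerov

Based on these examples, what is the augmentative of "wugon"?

dupen and rukuvan both end in -n yet inflect differently (kadupenoth, rurukuvan), so the final letter is not what conditions the rule; the last vowel is.
"wugon" has last vowel 'o'. The stems whose last vowel is 'o' (bemikod → zubemikod, hanerov → zuhanerov) add the prefix zu-.
So wugon → zuwugon.

zuwugon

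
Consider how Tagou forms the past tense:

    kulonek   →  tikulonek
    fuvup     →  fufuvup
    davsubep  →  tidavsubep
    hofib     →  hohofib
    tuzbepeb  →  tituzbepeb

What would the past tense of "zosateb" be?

tuzbepeb and hofib both end in -b yet inflect differently (tituzbepeb, hohofib), so the final letter is not what conditions the rule; the last vowel is.
"zosateb" has last vowel 'e'. The stems whose last vowel is 'e' (kulonek → tikulonek, davsubep → tidavsubep, tuzbepeb → tituzbepeb) add the prefix ti-.
So zosateb → tizosateb.

tizosateb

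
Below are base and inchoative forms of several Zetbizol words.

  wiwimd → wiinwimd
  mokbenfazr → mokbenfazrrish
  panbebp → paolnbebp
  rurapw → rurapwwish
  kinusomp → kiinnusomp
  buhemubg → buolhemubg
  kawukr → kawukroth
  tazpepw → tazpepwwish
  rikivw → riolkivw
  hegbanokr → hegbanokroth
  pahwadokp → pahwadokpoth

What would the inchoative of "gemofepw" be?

gemofepwwish

panbebp and kinusomp both end in -p yet inflect differently (paolnbebp, kiinnusomp), so the final letter is not what conditions the rule; the second-to-last letter is.
"gemofepw" has second-to-last letter 'p'. The stems whose second-to-last letter is 'p' (rurapw → rurapwwish, tazpepw → tazpepwwish) double the final consonant and add -ish.
So gemofepw → gemofepwwish.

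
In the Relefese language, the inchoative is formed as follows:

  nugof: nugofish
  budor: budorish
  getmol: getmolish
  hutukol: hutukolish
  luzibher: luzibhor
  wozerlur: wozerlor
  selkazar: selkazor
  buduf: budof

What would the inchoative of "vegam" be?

vegom

budor and luzibher both end in -r yet inflect differently (budorish, luzibhor), so the final letter is not what conditions the rule; the last vowel is.
"vegam" has last vowel 'a'. The one such stem in the data (selkazar → selkazor) changes the last vowel to 'o' (as do luzibher, wozerlur), so the same rule applies.
The other pattern: stems whose last vowel is 'o' add -ish.
So vegam → vegom.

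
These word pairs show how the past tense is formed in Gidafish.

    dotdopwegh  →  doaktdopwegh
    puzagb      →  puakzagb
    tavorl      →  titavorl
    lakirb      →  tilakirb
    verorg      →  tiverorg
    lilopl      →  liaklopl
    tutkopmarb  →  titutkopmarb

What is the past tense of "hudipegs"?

huakdipegs

"hudipegs" has second-to-last letter 'g'. The stems whose second-to-last letter is 'g' (dotdopwegh → doaktdopwegh, puzagb → puakzagb) insert -ak- after the first vowel.
The other pattern: stems whose second-to-last letter is 'r' add the prefix ti-.
So hudipegs → huakdipegs.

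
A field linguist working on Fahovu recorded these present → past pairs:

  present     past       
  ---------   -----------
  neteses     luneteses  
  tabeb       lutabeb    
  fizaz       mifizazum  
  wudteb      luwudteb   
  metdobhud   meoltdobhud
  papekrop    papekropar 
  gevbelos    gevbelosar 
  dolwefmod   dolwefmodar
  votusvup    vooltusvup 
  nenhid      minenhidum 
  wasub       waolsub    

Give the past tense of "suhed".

"suhed" has last vowel 'e'. The stems whose last vowel is 'e' (wudteb → luwudteb, tabeb → lutabeb, neteses → luneteses) add the prefix lu-.
So suhed → lusuhed.

lusuhed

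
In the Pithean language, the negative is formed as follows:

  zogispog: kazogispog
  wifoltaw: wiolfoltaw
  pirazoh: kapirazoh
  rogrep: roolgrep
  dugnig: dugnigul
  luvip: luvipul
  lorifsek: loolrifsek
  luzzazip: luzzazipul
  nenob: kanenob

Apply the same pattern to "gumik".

dugnig and zogispog both end in -g yet inflect differently (dugnigul, kazogispog), so the final letter is not what conditions the rule; the last vowel is.
"gumik" has last vowel 'i'. The stems whose last vowel is 'i' (luzzazip → luzzazipul, dugnig → dugnigul, luvip → luvipul) add -ul.
The other patterns: stems whose last vowel is 'o' add the prefix ka-; stems whose last vowel is 'a' or 'e' insert -ol- after the first vowel.
So gumik → gumikul.

gumikul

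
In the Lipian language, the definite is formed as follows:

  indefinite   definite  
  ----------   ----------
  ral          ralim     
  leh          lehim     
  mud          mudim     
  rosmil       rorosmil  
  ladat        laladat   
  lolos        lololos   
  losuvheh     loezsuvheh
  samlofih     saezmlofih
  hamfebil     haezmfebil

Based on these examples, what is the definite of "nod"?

ral and rosmil both end in -l yet inflect differently (ralim, rorosmil), so the final letter is not what conditions the rule; the number of vowels is.
"nod" has 1 vowel. The stems with 1 vowel (ral → ralim, leh → lehim, mud → mudim) add -im.
The other patterns: stems with 2 vowels repeat the first consonant+vowel as a prefix; stems with 3 vowels insert -ez- after the first vowel.
So nod → nodim.

nodim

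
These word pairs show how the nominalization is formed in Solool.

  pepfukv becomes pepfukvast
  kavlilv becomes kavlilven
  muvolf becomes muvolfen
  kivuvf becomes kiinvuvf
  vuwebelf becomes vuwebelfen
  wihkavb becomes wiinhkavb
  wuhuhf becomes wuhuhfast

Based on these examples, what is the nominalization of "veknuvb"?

muvolf and kivuvf both end in -f yet inflect differently (muvolfen, kiinvuvf), so the final letter is not what conditions the rule; the second-to-last letter is.
"veknuvb" has second-to-last letter 'v'. The stems whose second-to-last letter is 'v' (wihkavb → wiinhkavb, kivuvf → kiinvuvf) insert -in- after the first vowel.
So veknuvb → veinknuvb.

veinknuvb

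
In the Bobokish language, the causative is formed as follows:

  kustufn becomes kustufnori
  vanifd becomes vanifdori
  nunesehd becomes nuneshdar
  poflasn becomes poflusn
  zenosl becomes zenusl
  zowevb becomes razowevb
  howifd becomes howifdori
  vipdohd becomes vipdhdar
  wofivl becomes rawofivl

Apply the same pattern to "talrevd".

ratalrevd

wofivl and zenosl both end in -l yet inflect differently (rawofivl, zenusl), so the final letter is not what conditions the rule; the second-to-last letter is.
"talrevd" has second-to-last letter 'v'. The stems whose second-to-last letter is 'v' (zowevb → razowevb, wofivl → rawofivl) add the prefix ra-.
The other patterns: stems whose second-to-last letter is 's' change the last vowel to 'u'; stems whose second-to-last letter is 'f' add -ori; stems whose second-to-last letter is 'h' delete the last vowel and add -ar.
So talrevd → ratalrevd.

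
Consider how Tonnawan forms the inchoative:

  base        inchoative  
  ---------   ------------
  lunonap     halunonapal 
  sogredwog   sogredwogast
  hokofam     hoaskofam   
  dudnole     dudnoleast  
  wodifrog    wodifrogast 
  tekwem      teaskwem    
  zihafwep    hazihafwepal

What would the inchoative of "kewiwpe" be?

kewiwpeast

tekwem and dudnole both have last vowel 'e' yet inflect differently (teaskwem, dudnoleast), so the last vowel is not what conditions the rule; the final letter is.
"kewiwpe" ends in -e. The one such stem in the data (dudnole → dudnoleast) adds -ast, so the same rule applies.
The other patterns: stems ending in -m insert -as- after the first vowel; stems ending in -p add ha- … -al around the stem.
So kewiwpe → kewiwpeast.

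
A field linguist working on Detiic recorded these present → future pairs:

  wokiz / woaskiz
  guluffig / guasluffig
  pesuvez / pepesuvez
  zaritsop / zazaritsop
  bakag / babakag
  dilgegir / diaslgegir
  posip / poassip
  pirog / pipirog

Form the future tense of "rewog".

rerewog

"rewog" has last vowel 'o'. The stems whose last vowel is 'o' (zaritsop → zazaritsop, pirog → pipirog) repeat the first consonant+vowel as a prefix.
The other pattern: stems whose last vowel is 'i' insert -as- after the first vowel.
So rewog → rerewog.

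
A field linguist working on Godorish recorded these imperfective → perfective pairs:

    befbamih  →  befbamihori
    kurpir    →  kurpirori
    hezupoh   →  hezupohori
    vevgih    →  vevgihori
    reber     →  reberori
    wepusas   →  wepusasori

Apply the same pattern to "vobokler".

voboklerori

Every pair shown (befbamih → befbamihori, kurpir → kurpirori, hezupoh → hezupohori, …) follows the same rule: add -ori.
So vobokler → voboklerori.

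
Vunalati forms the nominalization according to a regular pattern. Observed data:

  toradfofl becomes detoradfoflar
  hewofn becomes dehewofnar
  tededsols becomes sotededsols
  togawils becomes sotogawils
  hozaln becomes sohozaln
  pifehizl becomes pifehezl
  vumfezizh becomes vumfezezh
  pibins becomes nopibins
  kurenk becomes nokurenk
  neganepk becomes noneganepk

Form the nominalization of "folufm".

hewofn and hozaln both end in -n yet inflect differently (dehewofnar, sohozaln), so the final letter is not what conditions the rule; the second-to-last letter is.
"folufm" has second-to-last letter 'f'. The stems whose second-to-last letter is 'f' (toradfofl → detoradfoflar, hewofn → dehewofnar) add de- … -ar around the stem.
So folufm → defolufmar.

defolufmar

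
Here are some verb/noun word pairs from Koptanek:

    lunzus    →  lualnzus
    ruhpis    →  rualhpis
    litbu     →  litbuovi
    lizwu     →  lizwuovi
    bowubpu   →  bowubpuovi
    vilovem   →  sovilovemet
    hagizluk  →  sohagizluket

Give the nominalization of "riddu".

lunzus and litbu both have last vowel 'u' yet inflect differently (lualnzus, litbuovi), so the last vowel is not what conditions the rule; the final letter is.
"riddu" ends in -u. The stems ending in -u (litbu → litbuovi, lizwu → lizwuovi, bowubpu → bowubpuovi) add -ovi.
So riddu → ridduovi.

ridduovi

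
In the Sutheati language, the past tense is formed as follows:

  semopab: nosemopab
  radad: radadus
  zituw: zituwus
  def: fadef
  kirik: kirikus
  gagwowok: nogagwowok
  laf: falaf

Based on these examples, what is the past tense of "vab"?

"vab" has 1 vowel. The stems with 1 vowel (def → fadef, laf → falaf) add the prefix fa-.
The other patterns: stems with 2 vowels add -us; stems with 3 vowels add the prefix no-.
So vab → favab.

favab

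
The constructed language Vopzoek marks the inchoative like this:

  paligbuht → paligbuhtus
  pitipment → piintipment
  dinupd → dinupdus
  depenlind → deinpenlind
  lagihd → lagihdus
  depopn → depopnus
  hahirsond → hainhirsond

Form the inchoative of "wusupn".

pitipment and paligbuht both end in -t yet inflect differently (piintipment, paligbuhtus), so the final letter is not what conditions the rule; the second-to-last letter is.
"wusupn" has second-to-last letter 'p'. The stems whose second-to-last letter is 'p' (dinupd → dinupdus, depopn → depopnus) add -us.
The other pattern: stems whose second-to-last letter is 'n' insert -in- after the first vowel.
So wusupn → wusupnus.

wusupnus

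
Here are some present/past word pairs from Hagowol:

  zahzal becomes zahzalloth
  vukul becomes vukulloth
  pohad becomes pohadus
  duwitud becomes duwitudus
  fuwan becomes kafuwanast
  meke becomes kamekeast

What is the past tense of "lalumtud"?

lalumtudus

"lalumtud" ends in -d. The stems ending in -d (pohad → pohadus, duwitud → duwitudus) add -us.
The other patterns: stems ending in -l double the final consonant and add -oth; stems ending in -e or -n add ka- … -ast around the stem.
So lalumtud → lalumtudus.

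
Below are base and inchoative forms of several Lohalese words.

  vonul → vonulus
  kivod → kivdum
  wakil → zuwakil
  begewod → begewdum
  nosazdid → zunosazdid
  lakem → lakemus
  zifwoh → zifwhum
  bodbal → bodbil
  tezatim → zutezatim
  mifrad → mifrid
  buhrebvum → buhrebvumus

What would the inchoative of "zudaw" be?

nosazdid and mifrad both end in -d yet inflect differently (zunosazdid, mifrid), so the final letter is not what conditions the rule; the last vowel is.
"zudaw" has last vowel 'a'. The stems whose last vowel is 'a' (mifrad → mifrid, bodbal → bodbil) change the last vowel to 'i'.
The other patterns: stems whose last vowel is 'i' add the prefix zu-; stems whose last vowel is 'o' delete the last vowel and add -um; stems whose last vowel is 'e' or 'u' add -us.
So zudaw → zudiw.

zudiw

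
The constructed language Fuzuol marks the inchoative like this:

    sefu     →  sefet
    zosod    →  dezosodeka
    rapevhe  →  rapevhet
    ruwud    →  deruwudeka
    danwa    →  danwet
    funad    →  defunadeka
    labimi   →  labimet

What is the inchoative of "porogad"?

deporogadeka

ruwud and sefu both have last vowel 'u' yet inflect differently (deruwudeka, sefet), so the last vowel is not what conditions the rule; whether the stem ends in a vowel or a consonant is.
"porogad" ends in a consonant. The stems ending in a consonant (zosod → dezosodeka, ruwud → deruwudeka, funad → defunadeka) add de- … -eka around the stem.
So porogad → deporogadeka.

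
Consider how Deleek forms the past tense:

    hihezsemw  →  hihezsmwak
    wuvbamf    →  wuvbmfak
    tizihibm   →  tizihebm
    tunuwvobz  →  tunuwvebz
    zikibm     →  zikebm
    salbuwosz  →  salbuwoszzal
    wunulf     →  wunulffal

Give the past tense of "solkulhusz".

solkulhuszzal

tunuwvobz and salbuwosz both end in -z yet inflect differently (tunuwvebz, salbuwoszzal), so the final letter is not what conditions the rule; the second-to-last letter is.
"solkulhusz" has second-to-last letter 's'. The one such stem in the data (salbuwosz → salbuwoszzal) doubles the final consonant and adds -al (as does wunulf), so the same rule applies.
So solkulhusz → solkulhuszzal.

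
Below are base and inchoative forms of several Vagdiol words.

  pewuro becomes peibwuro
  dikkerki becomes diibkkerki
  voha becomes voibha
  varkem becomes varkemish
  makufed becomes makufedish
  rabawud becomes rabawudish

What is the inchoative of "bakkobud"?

bakkobudish

voha and varkem both begin with v- yet inflect differently (voibha, varkemish), so the first letter is not what conditions the rule; whether the stem ends in a vowel or a consonant is.
"bakkobud" ends in a consonant. The stems ending in a consonant (varkem → varkemish, makufed → makufedish, rabawud → rabawudish) add -ish.
The other pattern: stems ending in a vowel insert -ib- after the first vowel.
So bakkobud → bakkobudish.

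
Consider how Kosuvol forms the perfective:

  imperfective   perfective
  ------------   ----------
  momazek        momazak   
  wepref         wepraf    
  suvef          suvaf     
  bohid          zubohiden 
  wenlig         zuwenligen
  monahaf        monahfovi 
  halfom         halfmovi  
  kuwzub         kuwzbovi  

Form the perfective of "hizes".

hizas

"hizes" has last vowel 'e'. The stems whose last vowel is 'e' (momazek → momazak, wepref → wepraf, suvef → suvaf) change the last vowel to 'a'.
The other patterns: stems whose last vowel is 'i' add zu- … -en around the stem; stems whose last vowel is 'a', 'o' or 'u' delete the last vowel and add -ovi.
So hizes → hizas.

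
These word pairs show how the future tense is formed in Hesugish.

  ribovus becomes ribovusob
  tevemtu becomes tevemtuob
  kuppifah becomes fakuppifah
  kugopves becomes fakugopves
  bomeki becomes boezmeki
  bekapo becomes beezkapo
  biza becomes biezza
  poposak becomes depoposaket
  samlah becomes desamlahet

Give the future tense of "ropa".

ropaob

ribovus and kugopves both end in -s yet inflect differently (ribovusob, fakugopves), so the final letter is not what conditions the rule; the first letter is.
"ropa" begins with r-. The one such stem in the data (ribovus → ribovusob) adds -ob, so the same rule applies.
The other patterns: stems beginning with k- add the prefix fa-; stems beginning with b- insert -ez- after the first vowel; stems beginning with p- or s- add de- … -et around the stem.
So ropa → ropaob.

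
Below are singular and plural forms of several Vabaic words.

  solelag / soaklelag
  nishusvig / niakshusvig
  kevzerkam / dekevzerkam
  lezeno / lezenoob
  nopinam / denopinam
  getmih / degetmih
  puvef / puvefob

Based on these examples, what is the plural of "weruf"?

nishusvig and getmih both have last vowel 'i' yet inflect differently (niakshusvig, degetmih), so the last vowel is not what conditions the rule; the final letter is.
"weruf" ends in -f. The one such stem in the data (puvef → puvefob) adds -ob, so the same rule applies.
So weruf → werufob.

werufob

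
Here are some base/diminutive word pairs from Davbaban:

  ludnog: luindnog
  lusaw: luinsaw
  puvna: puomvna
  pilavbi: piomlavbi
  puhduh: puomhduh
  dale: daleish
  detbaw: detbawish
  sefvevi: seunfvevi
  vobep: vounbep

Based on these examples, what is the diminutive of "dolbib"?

lusaw and detbaw both end in -w yet inflect differently (luinsaw, detbawish), so the final letter is not what conditions the rule; the first letter is.
"dolbib" begins with d-. The stems beginning with d- (dale → daleish, detbaw → detbawish) add -ish.
So dolbib → dolbibish.

dolbibish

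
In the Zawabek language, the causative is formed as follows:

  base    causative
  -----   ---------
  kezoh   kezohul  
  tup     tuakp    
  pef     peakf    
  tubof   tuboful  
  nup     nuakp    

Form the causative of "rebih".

tubof and pef both end in -f yet inflect differently (tuboful, peakf), so the final letter is not what conditions the rule; the number of vowels is.
"rebih" has 2 vowels. The stems with 2 vowels (tubof → tuboful, kezoh → kezohul) add -ul.
So rebih → rebihul.

rebihul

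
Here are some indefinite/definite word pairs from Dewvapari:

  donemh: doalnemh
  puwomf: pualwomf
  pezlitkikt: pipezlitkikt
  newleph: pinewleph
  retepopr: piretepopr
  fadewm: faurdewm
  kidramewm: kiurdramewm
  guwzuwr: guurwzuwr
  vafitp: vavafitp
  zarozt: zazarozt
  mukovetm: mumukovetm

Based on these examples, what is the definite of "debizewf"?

donemh and newleph both end in -h yet inflect differently (doalnemh, pinewleph), so the final letter is not what conditions the rule; the second-to-last letter is.
"debizewf" has second-to-last letter 'w'. The stems whose second-to-last letter is 'w' (fadewm → faurdewm, kidramewm → kiurdramewm, guwzuwr → guurwzuwr) insert -ur- after the first vowel.
The other patterns: stems whose second-to-last letter is 'm' insert -al- after the first vowel; stems whose second-to-last letter is 'k' or 'p' add the prefix pi-; stems whose second-to-last letter is 't' or 'z' repeat the first consonant+vowel as a prefix.
So debizewf → deurbizewf.

deurbizewf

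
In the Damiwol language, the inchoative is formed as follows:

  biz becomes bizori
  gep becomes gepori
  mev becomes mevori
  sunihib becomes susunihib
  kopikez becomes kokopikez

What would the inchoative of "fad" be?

fadori

"fad" has 1 vowel. The stems with 1 vowel (mev → mevori, biz → bizori, gep → gepori) add -ori.
So fad → fadori.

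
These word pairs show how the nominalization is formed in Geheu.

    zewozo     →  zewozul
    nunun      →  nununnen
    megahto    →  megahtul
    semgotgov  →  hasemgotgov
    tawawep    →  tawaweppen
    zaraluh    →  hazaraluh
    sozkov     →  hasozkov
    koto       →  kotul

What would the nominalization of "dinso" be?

dinsul

zewozo and semgotgov both have last vowel 'o' yet inflect differently (zewozul, hasemgotgov), so the last vowel is not what conditions the rule; the final letter is.
"dinso" ends in -o. The stems ending in -o (zewozo → zewozul, koto → kotul, megahto → megahtul) drop the final letter and add -ul.
So dinso → dinsul.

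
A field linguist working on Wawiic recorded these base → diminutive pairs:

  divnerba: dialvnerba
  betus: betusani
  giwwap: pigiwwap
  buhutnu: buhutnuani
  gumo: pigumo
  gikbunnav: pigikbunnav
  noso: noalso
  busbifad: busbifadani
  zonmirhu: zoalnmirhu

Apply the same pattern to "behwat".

gumo and noso both end in -o yet inflect differently (pigumo, noalso), so the final letter is not what conditions the rule; the first letter is.
"behwat" begins with b-. The stems beginning with b- (buhutnu → buhutnuani, betus → betusani, busbifad → busbifadani) add -ani.
So behwat → behwatani.

behwatani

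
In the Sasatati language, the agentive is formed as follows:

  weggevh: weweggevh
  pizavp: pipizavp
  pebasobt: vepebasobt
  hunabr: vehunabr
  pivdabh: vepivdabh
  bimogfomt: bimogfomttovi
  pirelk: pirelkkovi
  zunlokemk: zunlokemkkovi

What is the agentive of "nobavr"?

nonobavr

weggevh and pivdabh both end in -h yet inflect differently (weweggevh, vepivdabh), so the final letter is not what conditions the rule; the second-to-last letter is.
"nobavr" has second-to-last letter 'v'. The stems whose second-to-last letter is 'v' (weggevh → weweggevh, pizavp → pipizavp) repeat the first consonant+vowel as a prefix.
So nobavr → nonobavr.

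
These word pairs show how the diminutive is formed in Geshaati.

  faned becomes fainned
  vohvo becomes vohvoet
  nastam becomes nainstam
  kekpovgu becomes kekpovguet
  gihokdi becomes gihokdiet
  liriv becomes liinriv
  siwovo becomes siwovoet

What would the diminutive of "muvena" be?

gihokdi and liriv both have last vowel 'i' yet inflect differently (gihokdiet, liinriv), so the last vowel is not what conditions the rule; whether the stem ends in a vowel or a consonant is.
"muvena" ends in a vowel. The stems ending in a vowel (siwovo → siwovoet, gihokdi → gihokdiet, kekpovgu → kekpovguet) add -et.
The other pattern: stems ending in a consonant insert -in- after the first vowel.
So muvena → muvenaet.

muvenaet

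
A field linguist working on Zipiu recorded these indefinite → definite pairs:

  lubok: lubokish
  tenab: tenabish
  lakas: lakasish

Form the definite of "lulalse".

lulalseish

Every pair shown (lubok → lubokish, tenab → tenabish, lakas → lakasish) follows the same rule: add -ish.
So lulalse → lulalseish.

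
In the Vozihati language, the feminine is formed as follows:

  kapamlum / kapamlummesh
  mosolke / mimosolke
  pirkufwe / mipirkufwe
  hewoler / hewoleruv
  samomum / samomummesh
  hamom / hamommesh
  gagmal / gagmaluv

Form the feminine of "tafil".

tafiluv

mosolke and hewoler both have last vowel 'e' yet inflect differently (mimosolke, hewoleruv), so the last vowel is not what conditions the rule; the final letter is.
"tafil" ends in -l. The one such stem in the data (gagmal → gagmaluv) adds -uv, so the same rule applies.
The other patterns: stems ending in -e add the prefix mi-; stems ending in -m double the final consonant and add -esh.
So tafil → tafiluv.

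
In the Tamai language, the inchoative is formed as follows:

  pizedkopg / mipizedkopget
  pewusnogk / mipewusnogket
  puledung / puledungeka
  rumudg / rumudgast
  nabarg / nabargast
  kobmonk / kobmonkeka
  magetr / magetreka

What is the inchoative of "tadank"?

tadankeka

"tadank" has second-to-last letter 'n'. The stems whose second-to-last letter is 'n' (kobmonk → kobmonkeka, puledung → puledungeka) add -eka.
The other patterns: stems whose second-to-last letter is 'g' or 'p' add mi- … -et around the stem; stems whose second-to-last letter is 'd' or 'r' add -ast.
So tadank → tadankeka.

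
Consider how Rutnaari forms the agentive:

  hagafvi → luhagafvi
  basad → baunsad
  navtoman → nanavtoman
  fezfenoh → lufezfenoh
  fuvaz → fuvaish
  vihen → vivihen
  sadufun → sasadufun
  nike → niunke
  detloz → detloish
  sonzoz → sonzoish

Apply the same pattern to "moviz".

"moviz" ends in -z. The stems ending in -z (sonzoz → sonzoish, detloz → detloish, fuvaz → fuvaish) drop the final letter and add -ish.
The other patterns: stems ending in -n repeat the first consonant+vowel as a prefix; stems ending in -d or -e insert -un- after the first vowel; stems ending in -h or -i add the prefix lu-.
So moviz → moviish.

moviish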